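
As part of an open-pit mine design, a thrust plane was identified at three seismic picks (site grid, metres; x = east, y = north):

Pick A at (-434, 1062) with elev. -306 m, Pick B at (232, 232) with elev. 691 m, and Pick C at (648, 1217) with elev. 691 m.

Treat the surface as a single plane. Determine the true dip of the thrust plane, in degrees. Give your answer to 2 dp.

Let the plane be z = a·x + b·y + c.
Pick B−Pick A: 666a − 830b = 997;  Pick C−Pick A: 1082a + 155b = 997.
Solving gives a = 0.98078, b = −0.41422.
Gradient magnitude |∇z| = √(a² + b²) = √(0.96193 + 0.17158) = 1.06466.
True dip = arctan(1.06466) = 46.79°, dipping toward WNW (azimuth ≈ 293°).

46.79°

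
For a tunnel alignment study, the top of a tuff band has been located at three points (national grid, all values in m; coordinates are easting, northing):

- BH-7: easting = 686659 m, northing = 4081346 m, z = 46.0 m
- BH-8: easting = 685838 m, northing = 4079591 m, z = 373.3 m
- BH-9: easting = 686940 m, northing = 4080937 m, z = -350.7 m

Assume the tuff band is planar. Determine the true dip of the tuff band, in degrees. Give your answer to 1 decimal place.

46.1°

Let the plane be z = a·easting + b·northing + c.
BH-8−BH-7: −821a − 1755b = 327.3;  BH-9−BH-7: 281a − 409b = −396.7.
Solving gives a = −1.00136, b = 0.28195.
Gradient magnitude |∇z| = √(a² + b²) = √(1.00273 + 0.07949) = 1.04030.
True dip = arctan(1.04030) = 46.1°, dipping toward ESE (azimuth ≈ 106°).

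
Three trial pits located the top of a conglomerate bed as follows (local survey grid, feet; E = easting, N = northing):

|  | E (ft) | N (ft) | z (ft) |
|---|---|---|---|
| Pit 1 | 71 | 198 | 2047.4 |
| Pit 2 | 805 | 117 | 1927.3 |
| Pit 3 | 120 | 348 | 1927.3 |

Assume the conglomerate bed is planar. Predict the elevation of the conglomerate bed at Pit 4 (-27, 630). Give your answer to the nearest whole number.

1760 ft

Two edge vectors: Pit 1→Pit 2 = (734, -81, -120.1), Pit 1→Pit 3 = (49, 150, -120.1).
Normal n = (Pit 1→Pit 2) × (Pit 1→Pit 3) = (27743.1, 82268.5, 114069).
So ∂z/∂E = −n_x/n_z = −0.24321 and ∂z/∂N = −n_y/n_z = −0.72122.
Intercept c from Pit 1: 2047.4 + 17.27 + 142.80 = 2207.47.
At (-27, 630): z = 6.6 − 454.4 + 2207.47 = 1759.7 ft.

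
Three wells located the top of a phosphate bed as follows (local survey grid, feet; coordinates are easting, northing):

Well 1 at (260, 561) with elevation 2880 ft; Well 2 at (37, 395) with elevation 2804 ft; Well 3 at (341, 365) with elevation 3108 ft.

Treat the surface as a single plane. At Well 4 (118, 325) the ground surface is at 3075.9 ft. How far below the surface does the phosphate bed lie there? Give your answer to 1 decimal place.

Let the plane be z = a·easting + b·northing + c.
Well 2−Well 1: −223a − 166b = −76;  Well 3−Well 1: 81a − 196b = 228.
Solving gives a = 0.92284, b = −0.78189.
Then c = 2880 − a·260 − b·561 = 3078.70.
At (118, 325): z_contact = 108.90 − 254.11 + 3078.70 = 2933.48 ft.
Depth below ground = 3075.9 − 2933.48 = 142.4 ft.

142.4 ft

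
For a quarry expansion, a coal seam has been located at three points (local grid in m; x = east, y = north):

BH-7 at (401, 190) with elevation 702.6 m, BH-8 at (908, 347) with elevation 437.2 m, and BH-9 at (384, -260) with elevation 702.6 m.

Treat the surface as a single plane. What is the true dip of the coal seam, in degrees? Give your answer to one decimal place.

27.9°

Two edge vectors: BH-7→BH-8 = (507, 157, -265.4), BH-7→BH-9 = (-17, -450, 0).
Normal n = (BH-7→BH-8) × (BH-7→BH-9) = (-119430, 4511.8, -225481).
So ∂z/∂x = −n_x/n_z = −0.52967 and ∂z/∂y = −n_y/n_z = 0.02001.
Gradient magnitude |∇z| = √(a² + b²) = √(0.28055 + 0.00040) = 0.53005.
True dip = arctan(0.53005) = 27.9°, dipping toward E (azimuth ≈ 092°).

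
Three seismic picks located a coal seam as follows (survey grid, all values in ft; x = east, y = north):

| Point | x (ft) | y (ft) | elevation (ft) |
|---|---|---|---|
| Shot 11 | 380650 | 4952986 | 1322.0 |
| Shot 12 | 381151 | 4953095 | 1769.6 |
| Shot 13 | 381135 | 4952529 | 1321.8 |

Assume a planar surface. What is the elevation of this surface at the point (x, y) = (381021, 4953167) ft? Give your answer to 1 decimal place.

1730.7 ft

Let the plane be z = a·x + b·y + c.
Shot 12−Shot 11: 501a + 109b = 447.6;  Shot 13−Shot 11: 485a − 457b = −0.2.
Solving gives a = 0.725746748, b = 0.770650269.
Then c = 1322 − a·380650 − b·4952986 = −4091953.49.
At (381021, 4953167): z = 276524.8 + 3817159.5 − 4091953.49 = 1730.7 ft.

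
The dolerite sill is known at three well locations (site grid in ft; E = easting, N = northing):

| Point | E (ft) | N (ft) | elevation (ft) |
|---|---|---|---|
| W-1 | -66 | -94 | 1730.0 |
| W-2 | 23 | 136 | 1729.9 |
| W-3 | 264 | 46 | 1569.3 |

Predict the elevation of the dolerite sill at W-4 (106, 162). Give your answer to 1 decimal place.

1687.4 ft

Two edge vectors: W-1→W-2 = (89, 230, -0.1), W-1→W-3 = (330, 140, -160.7).
Normal n = (W-1→W-2) × (W-1→W-3) = (-36947, 14269.3, -63440).
So ∂z/∂E = −n_x/n_z = −0.58239 and ∂z/∂N = −n_y/n_z = 0.22493.
Intercept c from W-1: 1730 − 38.44 + 21.14 = 1712.71.
At (106, 162): z = −61.7 + 36.4 + 1712.71 = 1687.4 ft.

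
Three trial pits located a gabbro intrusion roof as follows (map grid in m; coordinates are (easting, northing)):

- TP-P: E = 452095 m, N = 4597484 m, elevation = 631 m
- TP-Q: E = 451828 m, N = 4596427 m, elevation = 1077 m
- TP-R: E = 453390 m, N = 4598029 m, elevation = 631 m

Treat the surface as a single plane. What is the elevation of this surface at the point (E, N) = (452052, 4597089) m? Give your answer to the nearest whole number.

Let the plane be z = a·E + b·N + c.
TP-Q−TP-P: −267a − 1057b = 446;  TP-R−TP-P: 1295a + 545b = 0.
Solving gives a = 0.19870024, b = −0.47214093.
Then c = 631 − a·452095 − b·4597484 = 2081459.99.
At (452052, 4597089): z = 89822.8 − 2170473.9 + 2081459.99 = 809.0 m.

809 m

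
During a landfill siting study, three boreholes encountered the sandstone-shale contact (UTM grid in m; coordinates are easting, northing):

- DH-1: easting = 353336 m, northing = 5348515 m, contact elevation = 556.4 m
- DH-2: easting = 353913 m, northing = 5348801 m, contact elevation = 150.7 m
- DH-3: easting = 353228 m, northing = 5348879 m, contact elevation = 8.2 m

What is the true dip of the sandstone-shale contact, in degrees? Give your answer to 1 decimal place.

56.2°

Let the plane be z = a·easting + b·northing + c.
DH-2−DH-1: 577a + 286b = −405.7;  DH-3−DH-1: −108a + 364b = −548.2.
Solving gives a = 0.03782, b = −1.49482.
Gradient magnitude |∇z| = √(a² + b²) = √(0.00143 + 2.23450) = 1.49530.
True dip = arctan(1.49530) = 56.2°, dipping toward N (azimuth ≈ 359°).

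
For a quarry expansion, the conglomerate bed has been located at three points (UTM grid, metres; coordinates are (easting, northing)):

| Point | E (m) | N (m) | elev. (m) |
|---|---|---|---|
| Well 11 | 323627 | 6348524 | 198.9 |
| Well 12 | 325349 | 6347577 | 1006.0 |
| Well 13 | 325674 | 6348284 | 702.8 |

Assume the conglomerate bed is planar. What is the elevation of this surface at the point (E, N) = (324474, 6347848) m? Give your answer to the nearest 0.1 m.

704.0 m

Let the plane be z = a·E + b·N + c.
Well 12−Well 11: 1722a − 947b = 807.1;  Well 13−Well 11: 2047a − 240b = 503.9.
Solving gives a = 0.185866712, b = −0.514295165.
Then c = 198.9 − a·323627 − b·6348524 = 3205062.61.
At (324474, 6347848): z = 60308.9 − 3264667.5 + 3205062.61 = 704.0 m.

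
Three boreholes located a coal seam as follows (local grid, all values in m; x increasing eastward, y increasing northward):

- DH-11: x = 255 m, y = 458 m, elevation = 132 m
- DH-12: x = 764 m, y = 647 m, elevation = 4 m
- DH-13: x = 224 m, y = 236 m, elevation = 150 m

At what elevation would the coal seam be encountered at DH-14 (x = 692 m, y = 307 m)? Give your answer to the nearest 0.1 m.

37.3 m

Let the plane be z = a·x + b·y + c.
DH-12−DH-11: 509a + 189b = −128;  DH-13−DH-11: −31a − 222b = 18.
Solving gives a = −0.23347, b = −0.04848.
Then c = 132 − a·255 − b·458 = 213.74.
At (692, 307): z = −161.6 − 14.9 + 213.74 = 37.3 m.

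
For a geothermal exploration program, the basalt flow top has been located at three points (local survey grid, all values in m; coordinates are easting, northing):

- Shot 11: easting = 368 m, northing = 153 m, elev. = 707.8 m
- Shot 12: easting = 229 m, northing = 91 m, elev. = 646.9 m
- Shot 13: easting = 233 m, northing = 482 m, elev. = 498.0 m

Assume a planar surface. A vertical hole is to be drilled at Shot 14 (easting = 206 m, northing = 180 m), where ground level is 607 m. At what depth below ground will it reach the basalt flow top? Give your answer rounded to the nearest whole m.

Two edge vectors: Shot 11→Shot 12 = (-139, -62, -60.9), Shot 11→Shot 13 = (-135, 329, -209.8).
Normal n = (Shot 11→Shot 12) × (Shot 11→Shot 13) = (33043.7, -20940.7, -54101).
So ∂z/∂easting = −n_x/n_z = 0.61078 and ∂z/∂northing = −n_y/n_z = −0.38707.
Intercept c from Shot 11: 707.8 − 224.77 + 59.22 = 542.25.
At (206, 180): z_contact = 125.8 − 69.7 + 542.25 = 598.4 m.
Depth below ground = 607 − 598.4 = 9 m.

9 m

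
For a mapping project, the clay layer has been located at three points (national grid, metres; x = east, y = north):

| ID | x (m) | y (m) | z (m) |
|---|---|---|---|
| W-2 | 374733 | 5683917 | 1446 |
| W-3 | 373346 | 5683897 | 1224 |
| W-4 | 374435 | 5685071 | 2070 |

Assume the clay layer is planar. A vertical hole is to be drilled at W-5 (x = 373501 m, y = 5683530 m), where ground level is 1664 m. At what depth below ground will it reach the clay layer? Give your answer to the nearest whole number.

629 m

Let the plane be z = a·x + b·y + c.
W-3−W-2: −1387a − 20b = −222;  W-4−W-2: −298a + 1154b = 624.
Solving gives a = 0.15169574, b = 0.57990063.
Then c = 1446 − a·374733 − b·5683917 = −3351506.46.
At (373501, 5683530): z_contact = 56658.5 + 3295882.6 − 3351506.46 = 1034.7 m.
Depth below ground = 1664 − 1034.7 = 629 m.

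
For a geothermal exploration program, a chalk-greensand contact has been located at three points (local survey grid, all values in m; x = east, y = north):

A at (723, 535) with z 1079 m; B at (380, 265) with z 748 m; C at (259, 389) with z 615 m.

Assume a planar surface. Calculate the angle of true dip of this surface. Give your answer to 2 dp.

45.73°

Let the plane be z = a·x + b·y + c.
B−A: −343a − 270b = −331;  C−A: −464a − 146b = −464.
Solving gives a = 1.02330, b = −0.07404.
Gradient magnitude |∇z| = √(a² + b²) = √(1.04714 + 0.00548) = 1.02597.
True dip = arctan(1.02597) = 45.73°, dipping toward W (azimuth ≈ 274°).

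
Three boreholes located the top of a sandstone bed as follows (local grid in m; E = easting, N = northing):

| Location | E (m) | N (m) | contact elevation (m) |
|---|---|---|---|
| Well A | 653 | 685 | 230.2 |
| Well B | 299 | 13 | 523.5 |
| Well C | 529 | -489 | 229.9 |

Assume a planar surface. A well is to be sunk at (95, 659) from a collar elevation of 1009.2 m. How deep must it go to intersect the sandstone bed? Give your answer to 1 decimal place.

Let the plane be z = a·E + b·N + c.
Well B−Well A: −354a − 672b = 293.3;  Well C−Well A: −124a − 1174b = −0.3.
Solving gives a = −1.03692, b = 0.10978.
Then c = 230.2 − a·653 − b·685 = 832.11.
At (95, 659): z_contact = −98.51 + 72.34 + 832.11 = 805.95 m.
Depth below ground = 1009.2 − 805.95 = 203.3 m.

203.3 m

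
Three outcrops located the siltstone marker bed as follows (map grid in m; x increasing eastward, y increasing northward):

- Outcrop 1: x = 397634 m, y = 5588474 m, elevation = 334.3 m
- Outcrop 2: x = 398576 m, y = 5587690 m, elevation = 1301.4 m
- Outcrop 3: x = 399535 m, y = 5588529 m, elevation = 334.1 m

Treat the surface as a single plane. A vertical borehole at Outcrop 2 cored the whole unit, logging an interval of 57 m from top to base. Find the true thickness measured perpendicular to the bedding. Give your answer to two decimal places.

Two edge vectors: Outcrop 1→Outcrop 2 = (942, -784, 967.1), Outcrop 1→Outcrop 3 = (1901, 55, -0.2).
Normal n = (Outcrop 1→Outcrop 2) × (Outcrop 1→Outcrop 3) = (-53033.7, 1838645.5, 1542194).
So ∂z/∂x = −n_x/n_z = 0.03439 and ∂z/∂y = −n_y/n_z = −1.19223.
|∇z| = √(a²+b²) = 1.19272, so dip δ = arctan(1.19272) = 50.02°.
True thickness = vertical thickness × cos δ = 57 × cos 50.02° = 36.62 m.

36.62 m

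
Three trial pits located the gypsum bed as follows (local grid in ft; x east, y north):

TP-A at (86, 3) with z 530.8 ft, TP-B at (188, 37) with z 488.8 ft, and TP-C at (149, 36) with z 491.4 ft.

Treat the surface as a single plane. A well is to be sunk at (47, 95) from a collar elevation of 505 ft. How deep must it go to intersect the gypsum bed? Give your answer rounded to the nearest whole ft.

Two edge vectors: TP-A→TP-B = (102, 34, -42), TP-A→TP-C = (63, 33, -39.4).
Normal n = (TP-A→TP-B) × (TP-A→TP-C) = (46.4, 1372.8, 1224).
So ∂z/∂x = −n_x/n_z = −0.03791 and ∂z/∂y = −n_y/n_z = −1.12157.
Intercept c from TP-A: 530.8 + 3.26 + 3.36 = 537.42.
At (47, 95): z_contact = −1.8 − 106.5 + 537.42 = 429.1 ft.
Depth below ground = 505 − 429.1 = 76 ft.

76 ft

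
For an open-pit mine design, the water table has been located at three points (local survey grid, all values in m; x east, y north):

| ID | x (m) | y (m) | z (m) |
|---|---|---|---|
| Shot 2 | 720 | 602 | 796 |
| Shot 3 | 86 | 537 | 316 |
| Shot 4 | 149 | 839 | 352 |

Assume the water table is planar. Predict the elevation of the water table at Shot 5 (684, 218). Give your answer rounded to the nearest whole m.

784 m

Two edge vectors: Shot 2→Shot 3 = (-634, -65, -480), Shot 2→Shot 4 = (-571, 237, -444).
Normal n = (Shot 2→Shot 3) × (Shot 2→Shot 4) = (142620, -7416, -187373).
So ∂z/∂x = −n_x/n_z = 0.76116 and ∂z/∂y = −n_y/n_z = −0.03958.
Intercept c from Shot 2: 796 − 548.03 + 23.83 = 271.79.
At (684, 218): z = 520.6 − 8.6 + 271.79 = 783.8 m.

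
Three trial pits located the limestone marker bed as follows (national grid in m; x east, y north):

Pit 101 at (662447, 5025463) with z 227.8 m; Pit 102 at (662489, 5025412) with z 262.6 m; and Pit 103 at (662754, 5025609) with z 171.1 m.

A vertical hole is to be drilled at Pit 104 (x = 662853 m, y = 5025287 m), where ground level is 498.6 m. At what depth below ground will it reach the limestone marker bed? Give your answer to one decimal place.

Let the plane be z = a·x + b·y + c.
Pit 102−Pit 101: 42a − 51b = 34.8;  Pit 103−Pit 101: 307a + 146b = −56.7.
Solving gives a = 0.100468126, b = −0.599614484.
Then c = 227.8 − a·662447 − b·5025463 = 2947013.40.
At (662853, 5025287): z_contact = 66595.60 − 3013234.87 + 2947013.40 = 374.12 m.
Depth below ground = 498.6 − 374.12 = 124.5 m.

124.5 m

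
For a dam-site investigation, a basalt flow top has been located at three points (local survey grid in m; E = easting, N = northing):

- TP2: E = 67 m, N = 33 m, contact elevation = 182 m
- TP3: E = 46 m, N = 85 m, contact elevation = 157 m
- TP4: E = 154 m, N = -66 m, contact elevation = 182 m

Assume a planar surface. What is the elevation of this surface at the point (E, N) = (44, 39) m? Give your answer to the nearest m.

200 m

Let the plane be z = a·E + b·N + c.
TP3−TP2: −21a + 52b = −25;  TP4−TP2: 87a − 99b = 0.
Solving gives a = −1.01227, b = −0.88957.
Then c = 182 − a·67 − b·33 = 279.18.
At (44, 39): z = −44.5 − 34.7 + 279.18 = 199.9 m.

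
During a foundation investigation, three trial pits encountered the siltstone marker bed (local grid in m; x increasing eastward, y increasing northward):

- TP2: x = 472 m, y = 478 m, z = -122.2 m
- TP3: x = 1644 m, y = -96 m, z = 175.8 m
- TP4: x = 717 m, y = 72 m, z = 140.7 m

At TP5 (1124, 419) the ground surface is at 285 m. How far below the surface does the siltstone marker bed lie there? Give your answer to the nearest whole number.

424 m

Two edge vectors: TP2→TP3 = (1172, -574, 298), TP2→TP4 = (245, -406, 262.9).
Normal n = (TP2→TP3) × (TP2→TP4) = (-29916.6, -235108.8, -335202).
So ∂z/∂x = −n_x/n_z = −0.08925 and ∂z/∂y = −n_y/n_z = −0.70139.
Intercept c from TP2: -122.2 + 42.13 + 335.27 = 255.19.
At (1124, 419): z_contact = −100.3 − 293.9 + 255.19 = -139.0 m.
Depth below ground = 285 − (-139.0) = 424 m.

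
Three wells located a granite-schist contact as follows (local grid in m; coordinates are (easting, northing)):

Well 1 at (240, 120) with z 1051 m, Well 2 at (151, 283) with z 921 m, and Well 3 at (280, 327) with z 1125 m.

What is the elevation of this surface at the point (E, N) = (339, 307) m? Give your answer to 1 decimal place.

Two edge vectors: Well 1→Well 2 = (-89, 163, -130), Well 1→Well 3 = (40, 207, 74).
Normal n = (Well 1→Well 2) × (Well 1→Well 3) = (38972, 1386, -24943).
So ∂z/∂E = −n_x/n_z = 1.56244 and ∂z/∂N = −n_y/n_z = 0.05557.
Intercept c from Well 1: 1051 − 374.99 − 6.67 = 669.35.
At (339, 307): z = 529.7 + 17.1 + 669.35 = 1216.1 m.

1216.1 m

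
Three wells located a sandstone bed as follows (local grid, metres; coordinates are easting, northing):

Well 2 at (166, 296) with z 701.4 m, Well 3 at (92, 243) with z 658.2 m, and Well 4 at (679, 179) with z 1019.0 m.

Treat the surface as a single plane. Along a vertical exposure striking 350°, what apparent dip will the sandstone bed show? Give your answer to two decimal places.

Let the plane be z = a·easting + b·northing + c.
Well 3−Well 2: −74a − 53b = −43.2;  Well 4−Well 2: 513a − 117b = 317.6.
Solving gives a = 0.61057, b = −0.03740.
Unit vector along 350° is (sin 350°, cos 350°) = (-0.1736, 0.9848).
Slope in that direction = a·(-0.1736) + b·(0.9848) = −0.14286.
Apparent dip = arctan|0.14286| = 8.13° (true dip is 31.5°, so apparent ≤ true as expected).

8.13°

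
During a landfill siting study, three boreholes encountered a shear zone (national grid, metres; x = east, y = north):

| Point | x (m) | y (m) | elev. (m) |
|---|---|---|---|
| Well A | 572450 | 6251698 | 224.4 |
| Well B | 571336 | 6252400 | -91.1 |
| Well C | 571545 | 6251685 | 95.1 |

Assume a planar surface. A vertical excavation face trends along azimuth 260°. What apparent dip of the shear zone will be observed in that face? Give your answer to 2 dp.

Let the plane be z = a·x + b·y + c.
Well B−Well A: −1114a + 702b = −315.5;  Well C−Well A: −905a − 13b = −129.3.
Solving gives a = 0.14600, b = −0.21774.
Unit vector along 260° is (sin 260°, cos 260°) = (-0.9848, -0.1736).
Slope in that direction = a·(-0.9848) + b·(-0.1736) = −0.10597.
Apparent dip = arctan|0.10597| = 6.05° (true dip is 14.7°, so apparent ≤ true as expected).

6.05°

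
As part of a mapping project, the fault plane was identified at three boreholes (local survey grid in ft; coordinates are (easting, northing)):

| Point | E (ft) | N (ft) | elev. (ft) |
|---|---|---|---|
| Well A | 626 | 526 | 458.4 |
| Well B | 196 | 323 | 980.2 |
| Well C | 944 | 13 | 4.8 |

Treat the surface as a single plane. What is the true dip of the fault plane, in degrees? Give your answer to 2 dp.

Let the plane be z = a·E + b·N + c.
Well B−Well A: −430a − 203b = 521.8;  Well C−Well A: 318a − 513b = −453.6.
Solving gives a = −1.26169, b = 0.10211.
Gradient magnitude |∇z| = √(a² + b²) = √(1.59187 + 0.01043) = 1.26582.
True dip = arctan(1.26582) = 51.69°, dipping toward E (azimuth ≈ 095°).

51.69°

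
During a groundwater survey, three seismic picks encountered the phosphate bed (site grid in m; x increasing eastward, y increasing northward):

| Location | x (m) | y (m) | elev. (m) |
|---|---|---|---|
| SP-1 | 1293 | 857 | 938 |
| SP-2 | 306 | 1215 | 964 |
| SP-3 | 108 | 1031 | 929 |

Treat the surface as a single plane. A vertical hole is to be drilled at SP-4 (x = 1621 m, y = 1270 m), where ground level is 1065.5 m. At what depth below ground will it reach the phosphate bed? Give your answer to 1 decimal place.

Let the plane be z = a·x + b·y + c.
SP-2−SP-1: −987a + 358b = 26;  SP-3−SP-1: −1185a + 174b = −9.
Solving gives a = 0.030678, b = 0.157205.
Then c = 938 − a·1293 − b·857 = 763.61.
At (1621, 1270): z_contact = 49.73 + 199.65 + 763.61 = 1012.99 m.
Depth below ground = 1065.5 − 1012.99 = 52.5 m.

52.5 m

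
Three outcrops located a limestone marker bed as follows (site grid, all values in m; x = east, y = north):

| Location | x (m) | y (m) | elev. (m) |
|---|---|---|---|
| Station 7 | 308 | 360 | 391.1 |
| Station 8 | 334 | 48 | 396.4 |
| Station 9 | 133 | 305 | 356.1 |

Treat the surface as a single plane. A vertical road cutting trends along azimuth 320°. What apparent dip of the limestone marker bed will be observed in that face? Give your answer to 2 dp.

7.34°

Two edge vectors: Station 7→Station 8 = (26, -312, 5.3), Station 7→Station 9 = (-175, -55, -35).
Normal n = (Station 7→Station 8) × (Station 7→Station 9) = (11211.5, -17.5, -56030).
So ∂z/∂x = −n_x/n_z = 0.20010 and ∂z/∂y = −n_y/n_z = −0.00031.
Unit vector along 320° is (sin 320°, cos 320°) = (-0.6428, 0.7660).
Slope in that direction = a·(-0.6428) + b·(0.7660) = −0.12886.
Apparent dip = arctan|0.12886| = 7.34° (true dip is 11.3°, so apparent ≤ true as expected).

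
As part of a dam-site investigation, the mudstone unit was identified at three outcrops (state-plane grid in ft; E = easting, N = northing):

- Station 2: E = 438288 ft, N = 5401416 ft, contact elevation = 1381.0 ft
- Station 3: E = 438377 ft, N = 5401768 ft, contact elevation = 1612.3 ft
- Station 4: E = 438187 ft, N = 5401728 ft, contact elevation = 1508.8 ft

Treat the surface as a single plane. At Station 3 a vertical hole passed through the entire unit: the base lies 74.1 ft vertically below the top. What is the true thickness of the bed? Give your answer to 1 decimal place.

60.8 ft

Let the plane be z = a·E + b·N + c.
Station 3−Station 2: 89a + 352b = 231.3;  Station 4−Station 2: −101a + 312b = 127.8.
Solving gives a = 0.42925, b = 0.54857.
|∇z| = √(a²+b²) = 0.69655, so dip δ = arctan(0.69655) = 34.86°.
True thickness = vertical thickness × cos δ = 74.1 × cos 34.86° = 60.8 ft.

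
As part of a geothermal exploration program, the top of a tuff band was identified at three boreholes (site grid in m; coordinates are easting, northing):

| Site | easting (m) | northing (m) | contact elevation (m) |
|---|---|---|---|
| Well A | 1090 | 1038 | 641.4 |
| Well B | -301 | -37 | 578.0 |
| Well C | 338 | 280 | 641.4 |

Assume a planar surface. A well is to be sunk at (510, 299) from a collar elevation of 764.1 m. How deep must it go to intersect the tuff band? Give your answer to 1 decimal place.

Two edge vectors: Well A→Well B = (-1391, -1075, -63.4), Well A→Well C = (-752, -758, 0).
Normal n = (Well A→Well B) × (Well A→Well C) = (-48057.2, 47676.8, 245978).
So ∂z/∂easting = −n_x/n_z = 0.195372 and ∂z/∂northing = −n_y/n_z = −0.193825.
Intercept c from Well A: 641.4 − 212.96 + 201.19 = 629.64.
At (510, 299): z_contact = 99.64 − 57.95 + 629.64 = 671.32 m.
Depth below ground = 764.1 − 671.32 = 92.8 m.

92.8 m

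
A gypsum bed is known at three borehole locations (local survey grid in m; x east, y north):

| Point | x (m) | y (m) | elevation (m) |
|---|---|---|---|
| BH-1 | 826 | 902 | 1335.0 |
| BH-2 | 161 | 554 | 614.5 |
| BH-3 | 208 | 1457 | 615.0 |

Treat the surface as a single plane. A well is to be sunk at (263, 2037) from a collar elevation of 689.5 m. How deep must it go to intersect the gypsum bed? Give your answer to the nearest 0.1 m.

46.6 m

Let the plane be z = a·x + b·y + c.
BH-2−BH-1: −665a − 348b = −720.5;  BH-3−BH-1: −618a + 555b = −720.
Solving gives a = 1.113498, b = −0.057402.
Then c = 1335 − a·826 − b·902 = 467.03.
At (263, 2037): z_contact = 292.85 − 116.93 + 467.03 = 642.95 m.
Depth below ground = 689.5 − 642.95 = 46.6 m.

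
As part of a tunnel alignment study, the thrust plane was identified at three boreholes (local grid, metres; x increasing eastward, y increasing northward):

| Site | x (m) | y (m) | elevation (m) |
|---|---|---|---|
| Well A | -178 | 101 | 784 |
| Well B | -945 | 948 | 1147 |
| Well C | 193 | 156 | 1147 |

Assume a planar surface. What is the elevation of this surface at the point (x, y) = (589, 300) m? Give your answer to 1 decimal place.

Two edge vectors: Well A→Well B = (-767, 847, 363), Well A→Well C = (371, 55, 363).
Normal n = (Well A→Well B) × (Well A→Well C) = (287496, 413094, -356422).
So ∂z/∂x = −n_x/n_z = 0.80662 and ∂z/∂y = −n_y/n_z = 1.15900.
Intercept c from Well A: 784 + 143.58 − 117.06 = 810.52.
At (589, 300): z = 475.1 + 347.7 + 810.52 = 1633.3 m.

1633.3 m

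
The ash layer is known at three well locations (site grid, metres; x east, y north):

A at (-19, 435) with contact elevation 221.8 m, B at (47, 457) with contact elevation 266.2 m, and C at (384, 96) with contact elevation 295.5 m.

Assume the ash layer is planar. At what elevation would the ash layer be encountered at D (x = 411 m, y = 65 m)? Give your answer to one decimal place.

297.0 m

Two edge vectors: A→B = (66, 22, 44.4), A→C = (403, -339, 73.7).
Normal n = (A→B) × (A→C) = (16673, 13029, -31240).
So ∂z/∂x = −n_x/n_z = 0.53371 and ∂z/∂y = −n_y/n_z = 0.41706.
Intercept c from A: 221.8 + 10.14 − 181.42 = 50.52.
At (411, 65): z = 219.4 + 27.1 + 50.52 = 297.0 m.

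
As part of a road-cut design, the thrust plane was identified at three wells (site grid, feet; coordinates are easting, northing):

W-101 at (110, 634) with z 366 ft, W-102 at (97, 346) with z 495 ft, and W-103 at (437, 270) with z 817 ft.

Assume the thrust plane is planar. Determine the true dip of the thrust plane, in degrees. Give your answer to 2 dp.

44.10°

Two edge vectors: W-101→W-102 = (-13, -288, 129), W-101→W-103 = (327, -364, 451).
Normal n = (W-101→W-102) × (W-101→W-103) = (-82932, 48046, 98908).
So ∂z/∂easting = −n_x/n_z = 0.83848 and ∂z/∂northing = −n_y/n_z = −0.48576.
Gradient magnitude |∇z| = √(a² + b²) = √(0.70304 + 0.23597) = 0.96903.
True dip = arctan(0.96903) = 44.10°, dipping toward WNW (azimuth ≈ 300°).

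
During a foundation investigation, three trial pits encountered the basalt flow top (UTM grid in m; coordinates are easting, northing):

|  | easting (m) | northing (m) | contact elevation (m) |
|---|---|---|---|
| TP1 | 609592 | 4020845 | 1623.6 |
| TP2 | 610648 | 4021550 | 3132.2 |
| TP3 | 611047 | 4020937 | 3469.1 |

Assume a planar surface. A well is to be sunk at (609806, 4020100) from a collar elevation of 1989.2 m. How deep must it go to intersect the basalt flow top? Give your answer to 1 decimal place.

Two edge vectors: TP1→TP2 = (1056, 705, 1508.6), TP1→TP3 = (1455, 92, 1845.5).
Normal n = (TP1→TP2) × (TP1→TP3) = (1162286.3, 246165, -928623).
So ∂z/∂easting = −n_x/n_z = 1.251623425 and ∂z/∂northing = −n_y/n_z = 0.265086047.
Intercept c from TP1: 1623.6 − 762979.63 − 1065869.91 = −1827225.93.
At (609806, 4020100): z_contact = 763247.47 + 1065672.42 − 1827225.93 = 1693.96 m.
Depth below ground = 1989.2 − 1693.96 = 295.2 m.

295.2 m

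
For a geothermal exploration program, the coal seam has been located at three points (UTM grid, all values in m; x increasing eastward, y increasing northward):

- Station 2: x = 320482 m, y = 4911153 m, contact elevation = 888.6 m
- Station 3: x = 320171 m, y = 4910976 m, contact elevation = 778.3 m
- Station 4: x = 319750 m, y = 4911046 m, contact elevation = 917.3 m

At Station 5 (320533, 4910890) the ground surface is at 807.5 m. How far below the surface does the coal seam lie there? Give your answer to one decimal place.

172.8 m

Let the plane be z = a·x + b·y + c.
Station 3−Station 2: −311a − 177b = −110.3;  Station 4−Station 2: −732a − 107b = 28.7.
Solving gives a = −0.175330003, b = 0.931229553.
Then c = 888.6 − a·320482 − b·4911153 = −4516332.10.
At (320533, 4910890): z_contact = −56199.05 + 4573165.90 − 4516332.10 = 634.74 m.
Depth below ground = 807.5 − 634.74 = 172.8 m.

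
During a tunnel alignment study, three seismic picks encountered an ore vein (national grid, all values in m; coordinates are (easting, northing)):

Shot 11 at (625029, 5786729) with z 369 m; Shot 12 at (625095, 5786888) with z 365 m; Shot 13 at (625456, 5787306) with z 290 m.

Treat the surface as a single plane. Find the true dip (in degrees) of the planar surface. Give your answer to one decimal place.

Let the plane be z = a·E + b·N + c.
Shot 12−Shot 11: 66a + 159b = −4;  Shot 13−Shot 11: 427a + 577b = −79.
Solving gives a = −0.34393, b = 0.11761.
Gradient magnitude |∇z| = √(a² + b²) = √(0.11829 + 0.01383) = 0.36349.
True dip = arctan(0.36349) = 20.0°, dipping toward ESE (azimuth ≈ 109°).

20.0°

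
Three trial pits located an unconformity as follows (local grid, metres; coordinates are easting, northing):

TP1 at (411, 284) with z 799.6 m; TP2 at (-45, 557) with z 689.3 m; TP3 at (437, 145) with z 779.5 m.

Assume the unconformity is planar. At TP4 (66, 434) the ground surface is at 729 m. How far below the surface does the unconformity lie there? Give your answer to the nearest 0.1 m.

24.9 m

Let the plane be z = a·easting + b·northing + c.
TP2−TP1: −456a + 273b = −110.3;  TP3−TP1: 26a − 139b = −20.1.
Solving gives a = 0.36988, b = 0.21379.
Then c = 799.6 − a·411 − b·284 = 586.86.
At (66, 434): z_contact = 24.41 + 92.78 + 586.86 = 704.06 m.
Depth below ground = 729 − 704.06 = 24.9 m.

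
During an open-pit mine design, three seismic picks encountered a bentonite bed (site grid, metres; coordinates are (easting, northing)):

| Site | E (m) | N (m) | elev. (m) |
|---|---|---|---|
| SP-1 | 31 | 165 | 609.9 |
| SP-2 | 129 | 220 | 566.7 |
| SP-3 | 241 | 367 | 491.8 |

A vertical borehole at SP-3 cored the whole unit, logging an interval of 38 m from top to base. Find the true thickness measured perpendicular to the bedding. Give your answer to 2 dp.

Let the plane be z = a·E + b·N + c.
SP-2−SP-1: 98a + 55b = −43.2;  SP-3−SP-1: 210a + 202b = −118.1.
Solving gives a = −0.27054, b = −0.30340.
|∇z| = √(a²+b²) = 0.40650, so dip δ = arctan(0.40650) = 22.12°.
True thickness = vertical thickness × cos δ = 38 × cos 22.12° = 35.20 m.

35.20 m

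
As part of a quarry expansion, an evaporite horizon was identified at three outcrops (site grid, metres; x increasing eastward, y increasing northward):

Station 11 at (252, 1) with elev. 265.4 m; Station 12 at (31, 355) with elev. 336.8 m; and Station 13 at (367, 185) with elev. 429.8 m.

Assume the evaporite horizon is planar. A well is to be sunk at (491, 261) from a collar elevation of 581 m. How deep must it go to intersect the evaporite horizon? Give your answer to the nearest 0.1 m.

40.9 m

Two edge vectors: Station 11→Station 12 = (-221, 354, 71.4), Station 11→Station 13 = (115, 184, 164.4).
Normal n = (Station 11→Station 12) × (Station 11→Station 13) = (45060, 44543.4, -81374).
So ∂z/∂x = −n_x/n_z = 0.55374 and ∂z/∂y = −n_y/n_z = 0.54739.
Intercept c from Station 11: 265.4 − 139.54 − 0.55 = 125.31.
At (491, 261): z_contact = 271.89 + 142.87 + 125.31 = 540.07 m.
Depth below ground = 581 − 540.07 = 40.9 m.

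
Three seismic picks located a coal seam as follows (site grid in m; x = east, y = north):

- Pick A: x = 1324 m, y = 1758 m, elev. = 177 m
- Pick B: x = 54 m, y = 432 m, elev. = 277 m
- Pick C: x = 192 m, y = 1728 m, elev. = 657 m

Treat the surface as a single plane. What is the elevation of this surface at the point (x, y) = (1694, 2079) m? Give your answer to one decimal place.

125.7 m

Let the plane be z = a·x + b·y + c.
Pick B−Pick A: −1270a − 1326b = 100;  Pick C−Pick A: −1132a − 30b = 480.
Solving gives a = −0.433021, b = 0.339319.
Then c = 177 − a·1324 − b·1758 = 153.80.
At (1694, 2079): z = −733.5 + 705.4 + 153.80 = 125.7 m.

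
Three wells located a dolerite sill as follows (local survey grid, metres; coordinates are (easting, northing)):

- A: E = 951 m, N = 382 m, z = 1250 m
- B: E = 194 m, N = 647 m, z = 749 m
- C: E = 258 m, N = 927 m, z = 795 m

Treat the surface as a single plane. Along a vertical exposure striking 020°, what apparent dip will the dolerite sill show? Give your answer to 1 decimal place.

13.4°

Let the plane be z = a·E + b·N + c.
B−A: −757a + 265b = −501;  C−A: −693a + 545b = −455.
Solving gives a = 0.66604, b = 0.01205.
Unit vector along 020° is (sin 20°, cos 20°) = (0.3420, 0.9397).
Slope in that direction = a·(0.3420) + b·(0.9397) = 0.23912.
Apparent dip = arctan|0.23912| = 13.4° (true dip is 33.7°, so apparent ≤ true as expected).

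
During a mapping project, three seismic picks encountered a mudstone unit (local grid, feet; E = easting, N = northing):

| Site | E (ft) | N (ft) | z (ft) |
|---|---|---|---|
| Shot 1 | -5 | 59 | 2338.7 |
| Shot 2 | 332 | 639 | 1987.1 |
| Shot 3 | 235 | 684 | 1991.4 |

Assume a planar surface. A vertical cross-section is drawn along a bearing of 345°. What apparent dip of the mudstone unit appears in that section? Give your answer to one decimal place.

Two edge vectors: Shot 1→Shot 2 = (337, 580, -351.6), Shot 1→Shot 3 = (240, 625, -347.3).
Normal n = (Shot 1→Shot 2) × (Shot 1→Shot 3) = (18316, 32656.1, 71425).
So ∂z/∂E = −n_x/n_z = −0.25644 and ∂z/∂N = −n_y/n_z = −0.45721.
Unit vector along 345° is (sin 345°, cos 345°) = (-0.2588, 0.9659).
Slope in that direction = a·(-0.2588) + b·(0.9659) = −0.37526.
Apparent dip = arctan|0.37526| = 20.6° (true dip is 27.7°, so apparent ≤ true as expected).

20.6°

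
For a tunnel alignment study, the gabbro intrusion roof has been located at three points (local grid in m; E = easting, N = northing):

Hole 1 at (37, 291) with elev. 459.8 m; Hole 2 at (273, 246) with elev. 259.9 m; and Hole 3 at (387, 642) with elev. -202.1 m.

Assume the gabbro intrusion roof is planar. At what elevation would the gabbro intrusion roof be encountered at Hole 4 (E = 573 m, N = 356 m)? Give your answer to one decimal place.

Let the plane be z = a·E + b·N + c.
Hole 2−Hole 1: 236a − 45b = −199.9;  Hole 3−Hole 1: 350a + 351b = −661.9.
Solving gives a = −1.01384, b = −0.87480.
Then c = 459.8 − a·37 − b·291 = 751.88.
At (573, 356): z = −580.9 − 311.4 + 751.88 = -140.5 m.

-140.5 m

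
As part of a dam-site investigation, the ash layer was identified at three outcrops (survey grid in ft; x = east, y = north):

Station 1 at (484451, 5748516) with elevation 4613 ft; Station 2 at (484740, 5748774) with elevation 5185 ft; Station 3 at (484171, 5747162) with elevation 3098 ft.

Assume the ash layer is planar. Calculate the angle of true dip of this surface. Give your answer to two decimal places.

56.03°

Let the plane be z = a·x + b·y + c.
Station 2−Station 1: 289a + 258b = 572;  Station 3−Station 1: −280a − 1354b = −1515.
Solving gives a = 1.20232, b = 0.87027.
Gradient magnitude |∇z| = √(a² + b²) = √(1.44556 + 0.75738) = 1.48423.
True dip = arctan(1.48423) = 56.03°, dipping toward SW (azimuth ≈ 234°).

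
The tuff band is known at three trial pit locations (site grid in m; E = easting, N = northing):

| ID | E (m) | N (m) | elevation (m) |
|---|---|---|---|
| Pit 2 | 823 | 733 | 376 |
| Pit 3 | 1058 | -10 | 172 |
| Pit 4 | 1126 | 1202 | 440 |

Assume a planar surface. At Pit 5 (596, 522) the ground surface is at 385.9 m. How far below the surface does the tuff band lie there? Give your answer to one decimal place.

Let the plane be z = a·E + b·N + c.
Pit 3−Pit 2: 235a − 743b = −204;  Pit 4−Pit 2: 303a + 469b = 64.
Solving gives a = −0.143506, b = 0.229174.
Then c = 376 − a·823 − b·733 = 326.12.
At (596, 522): z_contact = −85.53 + 119.63 + 326.12 = 360.22 m.
Depth below ground = 385.9 − 360.22 = 25.7 m.

25.7 m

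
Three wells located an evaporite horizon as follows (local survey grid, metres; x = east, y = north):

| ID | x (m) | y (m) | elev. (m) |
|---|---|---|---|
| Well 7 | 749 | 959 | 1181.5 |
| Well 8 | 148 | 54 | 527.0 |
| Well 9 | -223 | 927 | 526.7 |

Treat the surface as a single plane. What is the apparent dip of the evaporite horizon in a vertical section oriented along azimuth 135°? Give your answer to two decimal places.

15.13°

Let the plane be z = a·x + b·y + c.
Well 8−Well 7: −601a − 905b = −654.5;  Well 9−Well 7: −972a − 32b = −654.8.
Solving gives a = 0.66438, b = 0.28200.
Unit vector along 135° is (sin 135°, cos 135°) = (0.7071, -0.7071).
Slope in that direction = a·(0.7071) + b·(-0.7071) = 0.27038.
Apparent dip = arctan|0.27038| = 15.13° (true dip is 35.8°, so apparent ≤ true as expected).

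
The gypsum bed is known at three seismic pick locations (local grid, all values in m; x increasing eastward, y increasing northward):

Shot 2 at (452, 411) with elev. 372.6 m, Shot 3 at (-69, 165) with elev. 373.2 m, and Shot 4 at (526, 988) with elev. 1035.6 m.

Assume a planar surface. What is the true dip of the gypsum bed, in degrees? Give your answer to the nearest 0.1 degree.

53.5°

Let the plane be z = a·x + b·y + c.
Shot 3−Shot 2: −521a − 246b = 0.6;  Shot 4−Shot 2: 74a + 577b = 663.
Solving gives a = −0.57874, b = 1.22327.
Gradient magnitude |∇z| = √(a² + b²) = √(0.33494 + 1.49639) = 1.35327.
True dip = arctan(1.35327) = 53.5°, dipping toward SSE (azimuth ≈ 155°).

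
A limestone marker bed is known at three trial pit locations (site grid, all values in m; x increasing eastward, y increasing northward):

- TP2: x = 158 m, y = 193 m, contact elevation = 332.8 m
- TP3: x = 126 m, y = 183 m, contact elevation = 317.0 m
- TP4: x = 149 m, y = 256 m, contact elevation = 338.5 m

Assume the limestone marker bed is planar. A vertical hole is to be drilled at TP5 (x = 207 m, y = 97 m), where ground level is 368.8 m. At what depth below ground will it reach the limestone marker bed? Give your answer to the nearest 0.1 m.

Two edge vectors: TP2→TP3 = (-32, -10, -15.8), TP2→TP4 = (-9, 63, 5.7).
Normal n = (TP2→TP3) × (TP2→TP4) = (938.4, 324.6, -2106).
So ∂z/∂x = −n_x/n_z = 0.44558 and ∂z/∂y = −n_y/n_z = 0.15413.
Intercept c from TP2: 332.8 − 70.40 − 29.75 = 232.65.
At (207, 97): z_contact = 92.24 + 14.95 + 232.65 = 339.84 m.
Depth below ground = 368.8 − 339.84 = 29.0 m.

29.0 m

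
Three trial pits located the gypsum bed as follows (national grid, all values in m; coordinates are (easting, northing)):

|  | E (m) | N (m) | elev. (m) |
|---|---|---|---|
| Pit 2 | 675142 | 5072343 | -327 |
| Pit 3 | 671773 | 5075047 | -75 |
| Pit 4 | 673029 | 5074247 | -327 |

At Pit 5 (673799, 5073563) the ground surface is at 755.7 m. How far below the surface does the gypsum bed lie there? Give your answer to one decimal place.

Two edge vectors: Pit 2→Pit 3 = (-3369, 2704, 252), Pit 2→Pit 4 = (-2113, 1904, 0).
Normal n = (Pit 2→Pit 3) × (Pit 2→Pit 4) = (-479808, -532476, -701024).
So ∂z/∂E = −n_x/n_z = −0.684438764 and ∂z/∂N = −n_y/n_z = −0.759568859.
Intercept c from Pit 2: -327 + 462093.36 + 3852793.79 = 4314560.14.
At (673799, 5073563): z_contact = −461174.15 − 3853720.46 + 4314560.14 = -334.47 m.
Depth below ground = 755.7 − (-334.47) = 1090.2 m.

1090.2 m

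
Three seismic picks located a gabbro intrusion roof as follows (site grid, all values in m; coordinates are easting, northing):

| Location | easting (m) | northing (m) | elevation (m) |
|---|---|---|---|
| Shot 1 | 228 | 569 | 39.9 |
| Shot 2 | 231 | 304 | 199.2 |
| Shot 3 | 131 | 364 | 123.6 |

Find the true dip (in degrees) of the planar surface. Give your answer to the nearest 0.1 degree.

Two edge vectors: Shot 1→Shot 2 = (3, -265, 159.3), Shot 1→Shot 3 = (-97, -205, 83.7).
Normal n = (Shot 1→Shot 2) × (Shot 1→Shot 3) = (10476, -15703.2, -26320).
So ∂z/∂easting = −n_x/n_z = 0.39802 and ∂z/∂northing = −n_y/n_z = −0.59663.
Gradient magnitude |∇z| = √(a² + b²) = √(0.15842 + 0.35596) = 0.71721.
True dip = arctan(0.71721) = 35.6°, dipping toward NNW (azimuth ≈ 326°).

35.6°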